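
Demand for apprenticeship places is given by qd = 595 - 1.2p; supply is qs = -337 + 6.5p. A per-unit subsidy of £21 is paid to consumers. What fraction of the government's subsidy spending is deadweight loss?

Pre-subsidy: 595 - 1.2p = -337 + 6.5p gives p* = 9320/77, q* = 34631/77.
With the rebate, buyers effectively pay pb = ps − 21, where ps is the price sellers receive.
Demand in terms of ps becomes qd = 595 − 1.2(ps − 21) = 620.2 - 1.2ps. Setting this equal to supply: 620.2 - 1.2ps = -337 + 6.5ps, so ps = 9572/77.
Buyers pay pb = 9572/77 − 21 = 7955/77; q' = -337 + 6.5·(9572/77) = 36269/77.
ΔCS = ½(34631/77 + 36269/77)(9320/77 − 7955/77) = 6912750/847; ΔPS = ½(34631/77 + 36269/77)(9572/77 − 9320/77) = 1276200/847.
Government spending = 21 × 36269/77 = 108807/11.
DWL = ½ × 21 × (36269/77 − 34631/77) = 2457/11; fraction = (2457/11) / (108807/11) = 819/36269.

DWL / government spending = 819/36269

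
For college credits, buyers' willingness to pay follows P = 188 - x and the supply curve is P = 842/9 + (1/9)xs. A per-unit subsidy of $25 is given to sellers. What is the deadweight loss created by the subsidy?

Deadweight loss = $281.25

Pre-subsidy: 188 - x = 842/9 + (1/9)x gives x* = 85 and P* = 103.
With the subsidy, sellers receive Ps = Pb + 25 for each unit, where Pb is the price buyers pay.
On the curves, Pb = 188 - x and Ps = 842/9 + (1/9)x; the wedge Ps − Pb = 25 gives 842/9 + (1/9)x − (188 - x) = 25, so x' = 107.5.
Then Pb = 188 − 1·107.5 = 80.5 and Ps = 842/9 + (1/9)·107.5 = 105.5.
The subsidy expands output by 107.5 − 85 = 22.5 past the efficient level; on those units the gap between marginal cost and willingness to pay runs from 0 up to 25.
DWL = ½ × 25 × 22.5 = 281.25.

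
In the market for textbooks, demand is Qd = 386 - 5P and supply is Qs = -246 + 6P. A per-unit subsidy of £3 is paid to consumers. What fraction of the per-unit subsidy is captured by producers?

Producer share = 5/11

Pre-subsidy: 386 - 5P = -246 + 6P gives P* = 632/11, Q* = 1086/11.
With the rebate, buyers effectively pay Pb = Ps − 3, where Ps is the price sellers receive.
Demand in terms of Ps becomes Qd = 386 − 5(Ps − 3) = 401 - 5Ps. Setting this equal to supply: 401 - 5Ps = -246 + 6Ps, so Ps = 647/11.
Buyers pay Pb = 647/11 − 3 = 614/11; Q' = -246 + 6·(647/11) = 1176/11.
Buyers' price falls by P* − Pb = 632/11 − 614/11 = 18/11; sellers' price rises by Ps − P* = 647/11 − 632/11 = 15/11.
So producers capture (15/11)/3 = 5/11 of each unit of subsidy.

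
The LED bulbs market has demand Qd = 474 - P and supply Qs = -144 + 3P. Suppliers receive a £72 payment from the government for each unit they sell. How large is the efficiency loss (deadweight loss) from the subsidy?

Pre-subsidy: 474 - P = -144 + 3P gives P* = 154.5, Q* = 319.5.
With the subsidy, sellers receive Ps = Pb + 72 for each unit, where Pb is the price buyers pay.
Supply in terms of Pb becomes Qs = -144 + 3(Pb + 72) = 72 + 3Pb. Setting this equal to demand: 474 - Pb = 72 + 3Pb, so Pb = 100.5.
Sellers receive Ps = 100.5 + 72 = 172.5; Q' = 474 − 1·100.5 = 373.5.
The subsidy expands output by 373.5 − 319.5 = 54 past the efficient level; on those units the gap between marginal cost and willingness to pay runs from 0 up to 72.
DWL = ½ × 72 × 54 = 1944.

Deadweight loss = £1944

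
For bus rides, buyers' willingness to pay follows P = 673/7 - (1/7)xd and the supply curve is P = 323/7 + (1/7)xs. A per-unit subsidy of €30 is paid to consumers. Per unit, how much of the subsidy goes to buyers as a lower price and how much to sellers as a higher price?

Buyers gain €15 per unit; sellers gain €15 per unit

Pre-subsidy: 673/7 - (1/7)x = 323/7 + (1/7)x gives x* = 175 and P* = 498/7.
With the rebate, buyers effectively pay Pb = Ps − 30, where Ps is the price sellers receive.
On the curves, Pb = 673/7 - (1/7)x and Ps = 323/7 + (1/7)x; the wedge Ps − Pb = 30 gives 323/7 + (1/7)x − (673/7 - (1/7)x) = 30, so x' = 280.
Then Pb = 673/7 − (1/7)·280 = 393/7 and Ps = 323/7 + (1/7)·280 = 603/7.
Buyers' price falls by P* − Pb = 498/7 − 393/7 = 15; sellers' price rises by Ps − P* = 603/7 − 498/7 = 15.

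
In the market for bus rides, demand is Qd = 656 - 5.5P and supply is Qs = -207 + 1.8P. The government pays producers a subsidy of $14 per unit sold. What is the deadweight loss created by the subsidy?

Pre-subsidy: 656 - 5.5P = -207 + 1.8P gives P* = 8630/73, Q* = 423/73.
With the subsidy, sellers receive Ps = Pb + 14 for each unit, where Pb is the price buyers pay.
Supply in terms of Pb becomes Qs = -207 + 1.8(Pb + 14) = -181.8 + 1.8Pb. Setting this equal to demand: 656 - 5.5Pb = -181.8 + 1.8Pb, so Pb = 8378/73.
Sellers receive Ps = 8378/73 + 14 = 9400/73; Q' = 656 − 5.5·(8378/73) = 1809/73.
The subsidy expands output by 1809/73 − 423/73 = 1386/73 past the efficient level; on those units the gap between marginal cost and willingness to pay runs from 0 up to 14.
DWL = ½ × 14 × 1386/73 = 9702/73.

Deadweight loss = 9702/73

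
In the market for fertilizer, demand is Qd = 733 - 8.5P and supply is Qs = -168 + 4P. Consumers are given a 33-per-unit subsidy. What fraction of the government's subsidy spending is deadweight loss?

DWL / government spending = 561/2626

Pre-subsidy: 733 - 8.5P = -168 + 4P gives P* = 72.08, Q* = 120.32.
With the rebate, buyers effectively pay Pb = Ps − 33, where Ps is the price sellers receive.
Demand in terms of Ps becomes Qd = 733 − 8.5(Ps − 33) = 1013.5 - 8.5Ps. Setting this equal to supply: 1013.5 - 8.5Ps = -168 + 4Ps, so Ps = 94.52.
Buyers pay Pb = 94.52 − 33 = 61.52; Q' = -168 + 4·94.52 = 210.08.
ΔCS = ½(120.32 + 210.08)(72.08 − 61.52) = 1744.512; ΔPS = ½(120.32 + 210.08)(94.52 − 72.08) = 3707.088.
Government spending = 33 × 210.08 = 6932.64.
DWL = ½ × 33 × (210.08 − 120.32) = 1481.04; fraction = 1481.04 / 6932.64 = 561/2626.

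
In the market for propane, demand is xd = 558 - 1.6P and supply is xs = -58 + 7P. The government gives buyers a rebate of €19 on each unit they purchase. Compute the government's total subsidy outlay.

Government cost = 382470/43

Pre-subsidy: 558 - 1.6P = -58 + 7P gives P* = 3080/43, x* = 19066/43.
With the rebate, buyers effectively pay Pb = Ps − 19, where Ps is the price sellers receive.
Demand in terms of Ps becomes xd = 558 − 1.6(Ps − 19) = 588.4 - 1.6Ps. Setting this equal to supply: 588.4 - 1.6Ps = -58 + 7Ps, so Ps = 3232/43.
Buyers pay Pb = 3232/43 − 19 = 2415/43; x' = -58 + 7·(3232/43) = 20130/43.
Government outlay = subsidy × quantity = 19 × 20130/43 = 382470/43.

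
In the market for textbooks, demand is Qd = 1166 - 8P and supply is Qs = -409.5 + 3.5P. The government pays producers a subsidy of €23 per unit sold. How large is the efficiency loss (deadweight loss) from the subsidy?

Pre-subsidy: 1166 - 8P = -409.5 + 3.5P gives P* = 137, Q* = 70.
With the subsidy, sellers receive Ps = Pb + 23 for each unit, where Pb is the price buyers pay.
Supply in terms of Pb becomes Qs = -409.5 + 3.5(Pb + 23) = -329 + 3.5Pb. Setting this equal to demand: 1166 - 8Pb = -329 + 3.5Pb, so Pb = 130.
Sellers receive Ps = 130 + 23 = 153; Q' = 1166 − 8·130 = 126.
The subsidy expands output by 126 − 70 = 56 past the efficient level; on those units the gap between marginal cost and willingness to pay runs from 0 up to 23.
DWL = ½ × 23 × 56 = 644.

Deadweight loss = €644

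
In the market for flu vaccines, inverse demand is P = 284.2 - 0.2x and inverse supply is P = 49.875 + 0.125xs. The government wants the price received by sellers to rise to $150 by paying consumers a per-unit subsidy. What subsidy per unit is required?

Required subsidy s = $26 per unit

At a seller price of 150, quantity supplied is -399 + 8·150 = 801.
Buyers absorb 801 only when they pay Pb = 284.2 − 0.2·801 = 124.
s = Ps − Pb = 150 − 124 = 26.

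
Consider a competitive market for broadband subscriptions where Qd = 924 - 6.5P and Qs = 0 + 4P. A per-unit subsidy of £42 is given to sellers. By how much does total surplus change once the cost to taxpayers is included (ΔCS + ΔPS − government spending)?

Net change in total surplus = -£2184

Pre-subsidy: 924 - 6.5P = 0 + 4P gives P* = 88, Q* = 352.
With the subsidy, sellers receive Ps = Pb + 42 for each unit, where Pb is the price buyers pay.
Supply in terms of Pb becomes Qs = 0 + 4(Pb + 42) = 168 + 4Pb. Setting this equal to demand: 924 - 6.5Pb = 168 + 4Pb, so Pb = 72.
Sellers receive Ps = 72 + 42 = 114; Q' = 924 − 6.5·72 = 456.
ΔCS = ½(352 + 456)(88 − 72) = 6464; ΔPS = ½(352 + 456)(114 − 88) = 10504.
Government spending = 42 × 456 = 19152.
Net change = 6464 + 10504 − 19152 = -2184. The loss equals the DWL triangle ½·42·104.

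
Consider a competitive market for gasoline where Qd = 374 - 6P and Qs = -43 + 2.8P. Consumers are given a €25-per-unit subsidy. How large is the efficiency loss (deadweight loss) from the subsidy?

Deadweight loss = 13125/22

Pre-subsidy: 374 - 6P = -43 + 2.8P gives P* = 2085/44, Q* = 1973/22.
With the rebate, buyers effectively pay Pb = Ps − 25, where Ps is the price sellers receive.
Demand in terms of Ps becomes Qd = 374 − 6(Ps − 25) = 524 - 6Ps. Setting this equal to supply: 524 - 6Ps = -43 + 2.8Ps, so Ps = 2835/44.
Buyers pay Pb = 2835/44 − 25 = 1735/44; Q' = -43 + 2.8·(2835/44) = 3023/22.
The subsidy expands output by 3023/22 − 1973/22 = 525/11 past the efficient level; on those units the gap between marginal cost and willingness to pay runs from 0 up to 25.
DWL = ½ × 25 × 525/11 = 13125/22.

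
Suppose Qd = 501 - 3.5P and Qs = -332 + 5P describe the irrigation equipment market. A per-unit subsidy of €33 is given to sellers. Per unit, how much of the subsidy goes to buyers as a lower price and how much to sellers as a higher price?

Buyers gain 330/17 per unit; sellers gain 231/17 per unit

Pre-subsidy: 501 - 3.5P = -332 + 5P gives P* = 98, Q* = 158.
With the subsidy, sellers receive Ps = Pb + 33 for each unit, where Pb is the price buyers pay.
Supply in terms of Pb becomes Qs = -332 + 5(Pb + 33) = -167 + 5Pb. Setting this equal to demand: 501 - 3.5Pb = -167 + 5Pb, so Pb = 1336/17.
Sellers receive Ps = 1336/17 + 33 = 1897/17; Q' = 501 − 3.5·(1336/17) = 3841/17.
Buyers' price falls by P* − Pb = 98 − 1336/17 = 330/17; sellers' price rises by Ps − P* = 1897/17 − 98 = 231/17.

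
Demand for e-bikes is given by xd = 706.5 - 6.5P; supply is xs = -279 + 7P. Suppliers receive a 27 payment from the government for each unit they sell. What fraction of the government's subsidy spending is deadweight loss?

Pre-subsidy: 706.5 - 6.5P = -279 + 7P gives P* = 73, x* = 232.
With the subsidy, sellers receive Ps = Pb + 27 for each unit, where Pb is the price buyers pay.
Supply in terms of Pb becomes xs = -279 + 7(Pb + 27) = -90 + 7Pb. Setting this equal to demand: 706.5 - 6.5Pb = -90 + 7Pb, so Pb = 59.
Sellers receive Ps = 59 + 27 = 86; x' = 706.5 − 6.5·59 = 323.
ΔCS = ½(232 + 323)(73 − 59) = 3885; ΔPS = ½(232 + 323)(86 − 73) = 3607.5.
Government spending = 27 × 323 = 8721.
DWL = ½ × 27 × (323 − 232) = 1228.5; fraction = 1228.5 / 8721 = 91/646.

DWL / government spending = 91/646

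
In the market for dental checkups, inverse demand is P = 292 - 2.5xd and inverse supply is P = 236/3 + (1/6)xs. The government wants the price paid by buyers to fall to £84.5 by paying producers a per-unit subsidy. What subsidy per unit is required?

At a buyer price of 84.5, quantity demanded is 116.8 − 0.4·84.5 = 83.
Sellers supply 83 only when they receive Ps = 236/3 + (1/6)·83 = 92.5.
s = Ps − Pb = 92.5 − 84.5 = 8.

Required subsidy s = £8 per unit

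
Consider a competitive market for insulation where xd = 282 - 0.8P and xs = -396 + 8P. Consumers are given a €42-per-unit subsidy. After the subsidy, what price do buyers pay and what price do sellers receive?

Buyers pay 855/22; sellers receive 1779/22

Pre-subsidy: 282 - 0.8P = -396 + 8P gives P* = 1695/22, x* = 2424/11.
With the rebate, buyers effectively pay Pb = Ps − 42, where Ps is the price sellers receive.
Demand in terms of Ps becomes xd = 282 − 0.8(Ps − 42) = 315.6 - 0.8Ps. Setting this equal to supply: 315.6 - 0.8Ps = -396 + 8Ps, so Ps = 1779/22.
Buyers pay Pb = 1779/22 − 42 = 855/22; x' = -396 + 8·(1779/22) = 2760/11.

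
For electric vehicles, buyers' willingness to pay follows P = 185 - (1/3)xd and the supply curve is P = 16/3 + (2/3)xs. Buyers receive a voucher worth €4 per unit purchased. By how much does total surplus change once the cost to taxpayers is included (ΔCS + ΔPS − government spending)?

Net change in total surplus = -€8

Pre-subsidy: 185 - (1/3)x = 16/3 + (2/3)x gives x* = 539/3 and P* = 1126/9.
With the rebate, buyers effectively pay Pb = Ps − 4, where Ps is the price sellers receive.
On the curves, Pb = 185 - (1/3)x and Ps = 16/3 + (2/3)x; the wedge Ps − Pb = 4 gives 16/3 + (2/3)x − (185 - (1/3)x) = 4, so x' = 551/3.
Then Pb = 185 − (1/3)·(551/3) = 1114/9 and Ps = 16/3 + (2/3)·(551/3) = 1150/9.
ΔCS = ½(539/3 + 551/3)(1126/9 − 1114/9) = 2180/9; ΔPS = ½(539/3 + 551/3)(1150/9 − 1126/9) = 4360/9.
Government spending = 4 × 551/3 = 2204/3.
Net change = 2180/9 + 4360/9 − 2204/3 = -8. The loss equals the DWL triangle ½·4·4.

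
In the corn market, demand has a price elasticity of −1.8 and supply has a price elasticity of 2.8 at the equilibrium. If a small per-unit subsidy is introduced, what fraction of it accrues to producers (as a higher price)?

Producer share = 9/23

For a small subsidy around the equilibrium, the benefit split depends on the relative slopes, which at a point are proportional to the elasticities.
Buyer share = εs/(εs + |εd|) = 2.8/(2.8 + 1.8) = 14/23; seller share = |εd|/(εs + |εd|) = 9/23.
So producers capture 9/23 of the subsidy.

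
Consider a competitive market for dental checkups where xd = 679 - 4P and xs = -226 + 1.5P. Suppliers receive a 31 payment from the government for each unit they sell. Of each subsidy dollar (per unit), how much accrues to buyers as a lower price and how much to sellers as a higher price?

Pre-subsidy: 679 - 4P = -226 + 1.5P gives P* = 1810/11, x* = 229/11.
With the subsidy, sellers receive Ps = Pb + 31 for each unit, where Pb is the price buyers pay.
Supply in terms of Pb becomes xs = -226 + 1.5(Pb + 31) = -179.5 + 1.5Pb. Setting this equal to demand: 679 - 4Pb = -179.5 + 1.5Pb, so Pb = 1717/11.
Sellers receive Ps = 1717/11 + 31 = 2058/11; x' = 679 − 4·(1717/11) = 601/11.
Buyers' price falls by P* − Pb = 1810/11 − 1717/11 = 93/11; sellers' price rises by Ps − P* = 2058/11 − 1810/11 = 248/11.

Buyers gain 93/11 per unit; sellers gain 248/11 per unit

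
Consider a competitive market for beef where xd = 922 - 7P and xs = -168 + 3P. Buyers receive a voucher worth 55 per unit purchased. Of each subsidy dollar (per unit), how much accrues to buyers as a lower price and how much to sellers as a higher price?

Pre-subsidy: 922 - 7P = -168 + 3P gives P* = 109, x* = 159.
With the rebate, buyers effectively pay Pb = Ps − 55, where Ps is the price sellers receive.
Demand in terms of Ps becomes xd = 922 − 7(Ps − 55) = 1307 - 7Ps. Setting this equal to supply: 1307 - 7Ps = -168 + 3Ps, so Ps = 147.5.
Buyers pay Pb = 147.5 − 55 = 92.5; x' = -168 + 3·147.5 = 274.5.
Buyers' price falls by P* − Pb = 109 − 92.5 = 16.5; sellers' price rises by Ps − P* = 147.5 − 109 = 38.5.

Buyers gain 16.5 per unit; sellers gain 38.5 per unit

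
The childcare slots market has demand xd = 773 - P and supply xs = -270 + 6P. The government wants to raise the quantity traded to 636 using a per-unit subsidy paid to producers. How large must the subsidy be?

Required subsidy s = 14 per unit

At x = 636, invert demand for the buyer price: Pb = (773 − 636)/1 = 137; invert supply for the seller price: Ps = (636 − (-270))/6 = 151.
The subsidy must fill the gap: s = Ps − Pb = 151 − 137 = 14.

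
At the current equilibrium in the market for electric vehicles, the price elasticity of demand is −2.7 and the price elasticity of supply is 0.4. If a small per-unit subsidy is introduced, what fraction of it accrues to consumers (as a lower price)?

Consumer share = 4/31

For a small subsidy around the equilibrium, the benefit split depends on the relative slopes, which at a point are proportional to the elasticities.
Buyer share = εs/(εs + |εd|) = 0.4/(0.4 + 2.7) = 4/31; seller share = |εd|/(εs + |εd|) = 27/31.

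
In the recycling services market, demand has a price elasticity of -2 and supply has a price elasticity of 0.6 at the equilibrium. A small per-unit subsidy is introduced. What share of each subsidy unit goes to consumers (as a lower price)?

For a small subsidy around the equilibrium, the benefit split depends on the relative slopes, which at a point are proportional to the elasticities.
Buyer share = εs/(εs + |εd|) = 0.6/(0.6 + 2) = 3/13; seller share = |εd|/(εs + |εd|) = 10/13.

Consumer share = 3/13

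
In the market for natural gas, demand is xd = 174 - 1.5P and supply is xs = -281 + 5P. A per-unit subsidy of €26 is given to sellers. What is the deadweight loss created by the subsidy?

Deadweight loss = €390

Pre-subsidy: 174 - 1.5P = -281 + 5P gives P* = 70, x* = 69.
With the subsidy, sellers receive Ps = Pb + 26 for each unit, where Pb is the price buyers pay.
Supply in terms of Pb becomes xs = -281 + 5(Pb + 26) = -151 + 5Pb. Setting this equal to demand: 174 - 1.5Pb = -151 + 5Pb, so Pb = 50.
Sellers receive Ps = 50 + 26 = 76; x' = 174 − 1.5·50 = 99.
The subsidy expands output by 99 − 69 = 30 past the efficient level; on those units the gap between marginal cost and willingness to pay runs from 0 up to 26.
DWL = ½ × 26 × 30 = 390.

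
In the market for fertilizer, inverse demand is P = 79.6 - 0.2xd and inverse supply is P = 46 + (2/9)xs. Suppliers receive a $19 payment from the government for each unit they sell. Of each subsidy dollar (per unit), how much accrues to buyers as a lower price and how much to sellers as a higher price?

Pre-subsidy: 79.6 - 0.2x = 46 + (2/9)x gives x* = 1512/19 and P* = 1210/19.
With the subsidy, sellers receive Ps = Pb + 19 for each unit, where Pb is the price buyers pay.
On the curves, Pb = 79.6 - 0.2x and Ps = 46 + (2/9)x; the wedge Ps − Pb = 19 gives 46 + (2/9)x − (79.6 - 0.2x) = 19, so x' = 2367/19.
Then Pb = 79.6 − 0.2·(2367/19) = 1039/19 and Ps = 46 + (2/9)·(2367/19) = 1400/19.
Buyers' price falls by P* − Pb = 1210/19 − 1039/19 = 9; sellers' price rises by Ps − P* = 1400/19 − 1210/19 = 10.

Buyers gain $9 per unit; sellers gain $10 per unit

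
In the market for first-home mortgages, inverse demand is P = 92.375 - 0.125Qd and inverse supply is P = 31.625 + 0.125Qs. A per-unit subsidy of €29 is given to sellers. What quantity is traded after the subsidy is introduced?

Pre-subsidy: 92.375 - 0.125Q = 31.625 + 0.125Q gives Q* = 243 and P* = 62.
With the subsidy, sellers receive Ps = Pb + 29 for each unit, where Pb is the price buyers pay.
On the curves, Pb = 92.375 - 0.125Q and Ps = 31.625 + 0.125Q; the wedge Ps − Pb = 29 gives 31.625 + 0.125Q − (92.375 - 0.125Q) = 29, so Q' = 359.
Then Pb = 92.375 − 0.125·359 = 47.5 and Ps = 31.625 + 0.125·359 = 76.5.

Q' = 359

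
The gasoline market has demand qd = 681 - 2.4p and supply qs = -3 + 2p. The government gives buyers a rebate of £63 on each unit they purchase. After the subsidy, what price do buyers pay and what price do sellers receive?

Buyers pay 1395/11; sellers receive 2088/11

Pre-subsidy: 681 - 2.4p = -3 + 2p gives p* = 1710/11, q* = 3387/11.
With the rebate, buyers effectively pay pb = ps − 63, where ps is the price sellers receive.
Demand in terms of ps becomes qd = 681 − 2.4(ps − 63) = 832.2 - 2.4ps. Setting this equal to supply: 832.2 - 2.4ps = -3 + 2ps, so ps = 2088/11.
Buyers pay pb = 2088/11 − 63 = 1395/11; q' = -3 + 2·(2088/11) = 4143/11.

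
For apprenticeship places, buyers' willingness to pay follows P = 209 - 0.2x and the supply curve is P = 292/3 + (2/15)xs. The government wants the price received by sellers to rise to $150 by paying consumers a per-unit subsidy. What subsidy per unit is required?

At a seller price of 150, quantity supplied is -730 + 7.5·150 = 395.
Buyers absorb 395 only when they pay Pb = 209 − 0.2·395 = 130.
s = Ps − Pb = 150 − 130 = 20.

Required subsidy s = $20 per unit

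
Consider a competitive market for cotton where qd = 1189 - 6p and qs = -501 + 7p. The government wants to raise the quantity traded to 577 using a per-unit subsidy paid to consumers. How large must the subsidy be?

At q = 577, invert demand for the buyer price: pb = (1189 − 577)/6 = 102; invert supply for the seller price: ps = (577 − (-501))/7 = 154.
The subsidy must fill the gap: s = ps − pb = 154 − 102 = 52.

Required subsidy s = 52 per unit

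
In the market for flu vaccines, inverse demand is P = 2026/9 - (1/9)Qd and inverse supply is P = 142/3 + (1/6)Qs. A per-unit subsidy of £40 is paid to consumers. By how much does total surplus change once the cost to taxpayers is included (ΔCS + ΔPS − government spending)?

Net change in total surplus = -£2880

Pre-subsidy: 2026/9 - (1/9)Q = 142/3 + (1/6)Q gives Q* = 640 and P* = 154.
With the rebate, buyers effectively pay Pb = Ps − 40, where Ps is the price sellers receive.
On the curves, Pb = 2026/9 - (1/9)Q and Ps = 142/3 + (1/6)Q; the wedge Ps − Pb = 40 gives 142/3 + (1/6)Q − (2026/9 - (1/9)Q) = 40, so Q' = 784.
Then Pb = 2026/9 − (1/9)·784 = 138 and Ps = 142/3 + (1/6)·784 = 178.
ΔCS = ½(640 + 784)(154 − 138) = 11392; ΔPS = ½(640 + 784)(178 − 154) = 17088.
Government spending = 40 × 784 = 31360.
Net change = 11392 + 17088 − 31360 = -2880. The loss equals the DWL triangle ½·40·144.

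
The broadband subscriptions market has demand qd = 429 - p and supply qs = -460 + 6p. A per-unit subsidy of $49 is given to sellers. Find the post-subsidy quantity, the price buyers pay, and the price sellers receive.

Pre-subsidy: 429 - p = -460 + 6p gives p* = 127, q* = 302.
With the subsidy, sellers receive ps = pb + 49 for each unit, where pb is the price buyers pay.
Supply in terms of pb becomes qs = -460 + 6(pb + 49) = -166 + 6pb. Setting this equal to demand: 429 - pb = -166 + 6pb, so pb = 85.
Sellers receive ps = 85 + 49 = 134; q' = 429 − 1·85 = 344.

q' = 344; buyers pay $85; sellers receive $134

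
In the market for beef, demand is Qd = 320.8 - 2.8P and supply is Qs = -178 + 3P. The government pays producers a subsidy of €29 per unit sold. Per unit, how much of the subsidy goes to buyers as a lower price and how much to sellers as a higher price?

Buyers gain €15 per unit; sellers gain €14 per unit

Pre-subsidy: 320.8 - 2.8P = -178 + 3P gives P* = 86, Q* = 80.
With the subsidy, sellers receive Ps = Pb + 29 for each unit, where Pb is the price buyers pay.
Supply in terms of Pb becomes Qs = -178 + 3(Pb + 29) = -91 + 3Pb. Setting this equal to demand: 320.8 - 2.8Pb = -91 + 3Pb, so Pb = 71.
Sellers receive Ps = 71 + 29 = 100; Q' = 320.8 − 2.8·71 = 122.
Buyers' price falls by P* − Pb = 86 − 71 = 15; sellers' price rises by Ps − P* = 100 − 86 = 14.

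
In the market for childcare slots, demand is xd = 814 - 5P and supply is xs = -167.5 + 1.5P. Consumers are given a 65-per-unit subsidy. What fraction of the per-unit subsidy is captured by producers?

Producer share = 10/13

Pre-subsidy: 814 - 5P = -167.5 + 1.5P gives P* = 151, x* = 59.
With the rebate, buyers effectively pay Pb = Ps − 65, where Ps is the price sellers receive.
Demand in terms of Ps becomes xd = 814 − 5(Ps − 65) = 1139 - 5Ps. Setting this equal to supply: 1139 - 5Ps = -167.5 + 1.5Ps, so Ps = 201.
Buyers pay Pb = 201 − 65 = 136; x' = -167.5 + 1.5·201 = 134.
Buyers' price falls by P* − Pb = 151 − 136 = 15; sellers' price rises by Ps − P* = 201 − 151 = 50.
So producers capture 50/65 = 10/13 of each unit of subsidy.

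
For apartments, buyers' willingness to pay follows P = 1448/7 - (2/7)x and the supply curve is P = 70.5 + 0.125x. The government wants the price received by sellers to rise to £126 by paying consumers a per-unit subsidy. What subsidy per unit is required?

Required subsidy s = £46 per unit

At a seller price of 126, quantity supplied is -564 + 8·126 = 444.
Buyers absorb 444 only when they pay Pb = 1448/7 − (2/7)·444 = 80.
s = Ps − Pb = 126 − 80 = 46.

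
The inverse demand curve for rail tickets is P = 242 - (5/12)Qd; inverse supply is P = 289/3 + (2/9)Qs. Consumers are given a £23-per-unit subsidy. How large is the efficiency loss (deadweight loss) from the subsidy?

Deadweight loss = £414

Pre-subsidy: 242 - (5/12)Q = 289/3 + (2/9)Q gives Q* = 228 and P* = 147.
With the rebate, buyers effectively pay Pb = Ps − 23, where Ps is the price sellers receive.
On the curves, Pb = 242 - (5/12)Q and Ps = 289/3 + (2/9)Q; the wedge Ps − Pb = 23 gives 289/3 + (2/9)Q − (242 - (5/12)Q) = 23, so Q' = 264.
Then Pb = 242 − (5/12)·264 = 132 and Ps = 289/3 + (2/9)·264 = 155.
The subsidy expands output by 264 − 228 = 36 past the efficient level; on those units the gap between marginal cost and willingness to pay runs from 0 up to 23.
DWL = ½ × 23 × 36 = 414.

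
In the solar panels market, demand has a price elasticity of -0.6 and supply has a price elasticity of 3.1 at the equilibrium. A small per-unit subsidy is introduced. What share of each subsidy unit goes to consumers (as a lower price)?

For a small subsidy around the equilibrium, the benefit split depends on the relative slopes, which at a point are proportional to the elasticities.
Buyer share = εs/(εs + |εd|) = 3.1/(3.1 + 0.6) = 31/37; seller share = |εd|/(εs + |εd|) = 6/37.

Consumer share = 31/37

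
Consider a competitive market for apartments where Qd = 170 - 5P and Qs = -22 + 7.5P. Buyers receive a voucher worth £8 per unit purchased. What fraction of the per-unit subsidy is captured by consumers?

Pre-subsidy: 170 - 5P = -22 + 7.5P gives P* = 15.36, Q* = 93.2.
With the rebate, buyers effectively pay Pb = Ps − 8, where Ps is the price sellers receive.
Demand in terms of Ps becomes Qd = 170 − 5(Ps − 8) = 210 - 5Ps. Setting this equal to supply: 210 - 5Ps = -22 + 7.5Ps, so Ps = 18.56.
Buyers pay Pb = 18.56 − 8 = 10.56; Q' = -22 + 7.5·18.56 = 117.2.
Buyers' price falls by P* − Pb = 15.36 − 10.56 = 4.8; sellers' price rises by Ps − P* = 18.56 − 15.36 = 3.2.
So consumers capture 4.8/8 = 0.6 of each unit of subsidy.

Consumer share = 0.6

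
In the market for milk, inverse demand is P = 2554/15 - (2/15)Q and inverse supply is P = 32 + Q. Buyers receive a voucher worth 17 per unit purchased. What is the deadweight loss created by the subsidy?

Deadweight loss = 127.5

Pre-subsidy: 2554/15 - (2/15)Q = 32 + Q gives Q* = 122 and P* = 154.
With the rebate, buyers effectively pay Pb = Ps − 17, where Ps is the price sellers receive.
On the curves, Pb = 2554/15 - (2/15)Q and Ps = 32 + Q; the wedge Ps − Pb = 17 gives 32 + Q − (2554/15 - (2/15)Q) = 17, so Q' = 137.
Then Pb = 2554/15 − (2/15)·137 = 152 and Ps = 32 + 1·137 = 169.
The subsidy expands output by 137 − 122 = 15 past the efficient level; on those units the gap between marginal cost and willingness to pay runs from 0 up to 17.
DWL = ½ × 17 × 15 = 127.5.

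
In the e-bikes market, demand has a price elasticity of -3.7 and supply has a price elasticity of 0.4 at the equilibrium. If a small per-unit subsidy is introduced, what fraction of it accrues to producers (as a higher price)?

Producer share = 37/41

For a small subsidy around the equilibrium, the benefit split depends on the relative slopes, which at a point are proportional to the elasticities.
Buyer share = εs/(εs + |εd|) = 0.4/(0.4 + 3.7) = 4/41; seller share = |εd|/(εs + |εd|) = 37/41.
So producers capture 37/41 of the subsidy.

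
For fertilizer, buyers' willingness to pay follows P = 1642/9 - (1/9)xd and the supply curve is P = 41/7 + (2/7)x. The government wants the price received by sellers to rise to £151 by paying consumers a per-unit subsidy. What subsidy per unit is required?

Required subsidy s = £25 per unit

At a seller price of 151, quantity supplied is -20.5 + 3.5·151 = 508.
Buyers absorb 508 only when they pay Pb = 1642/9 − (1/9)·508 = 126.
s = Ps − Pb = 151 − 126 = 25.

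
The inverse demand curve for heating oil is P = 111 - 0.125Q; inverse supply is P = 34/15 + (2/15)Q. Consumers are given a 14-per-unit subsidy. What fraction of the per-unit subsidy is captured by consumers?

Pre-subsidy: 111 - 0.125Q = 34/15 + (2/15)Q gives Q* = 13048/31 and P* = 1810/31.
With the rebate, buyers effectively pay Pb = Ps − 14, where Ps is the price sellers receive.
On the curves, Pb = 111 - 0.125Q and Ps = 34/15 + (2/15)Q; the wedge Ps − Pb = 14 gives 34/15 + (2/15)Q − (111 - 0.125Q) = 14, so Q' = 14728/31.
Then Pb = 111 − 0.125·(14728/31) = 1600/31 and Ps = 34/15 + (2/15)·(14728/31) = 2034/31.
Buyers' price falls by P* − Pb = 1810/31 − 1600/31 = 210/31; sellers' price rises by Ps − P* = 2034/31 − 1810/31 = 224/31.
So consumers capture (210/31)/14 = 15/31 of each unit of subsidy.

Consumer share = 15/31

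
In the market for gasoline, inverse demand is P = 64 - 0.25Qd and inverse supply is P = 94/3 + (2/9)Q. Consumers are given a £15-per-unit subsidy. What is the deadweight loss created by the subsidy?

Deadweight loss = 4050/17

Pre-subsidy: 64 - 0.25Q = 94/3 + (2/9)Q gives Q* = 1176/17 and P* = 794/17.
With the rebate, buyers effectively pay Pb = Ps − 15, where Ps is the price sellers receive.
On the curves, Pb = 64 - 0.25Q and Ps = 94/3 + (2/9)Q; the wedge Ps − Pb = 15 gives 94/3 + (2/9)Q − (64 - 0.25Q) = 15, so Q' = 1716/17.
Then Pb = 64 − 0.25·(1716/17) = 659/17 and Ps = 94/3 + (2/9)·(1716/17) = 914/17.
The subsidy expands output by 1716/17 − 1176/17 = 540/17 past the efficient level; on those units the gap between marginal cost and willingness to pay runs from 0 up to 15.
DWL = ½ × 15 × 540/17 = 4050/17.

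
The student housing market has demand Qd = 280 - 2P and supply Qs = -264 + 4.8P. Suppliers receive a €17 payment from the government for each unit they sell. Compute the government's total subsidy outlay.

Government cost = €2448

Pre-subsidy: 280 - 2P = -264 + 4.8P gives P* = 80, Q* = 120.
With the subsidy, sellers receive Ps = Pb + 17 for each unit, where Pb is the price buyers pay.
Supply in terms of Pb becomes Qs = -264 + 4.8(Pb + 17) = -182.4 + 4.8Pb. Setting this equal to demand: 280 - 2Pb = -182.4 + 4.8Pb, so Pb = 68.
Sellers receive Ps = 68 + 17 = 85; Q' = 280 − 2·68 = 144.
Government outlay = subsidy × quantity = 17 × 144 = 2448.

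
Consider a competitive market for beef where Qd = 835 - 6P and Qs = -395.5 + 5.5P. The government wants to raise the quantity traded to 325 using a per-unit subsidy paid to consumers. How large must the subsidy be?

At Q = 325, invert demand for the buyer price: Pb = (835 − 325)/6 = 85; invert supply for the seller price: Ps = (325 − (-395.5))/5.5 = 131.
The subsidy must fill the gap: s = Ps − Pb = 131 − 85 = 46.

Required subsidy s = 46 per unit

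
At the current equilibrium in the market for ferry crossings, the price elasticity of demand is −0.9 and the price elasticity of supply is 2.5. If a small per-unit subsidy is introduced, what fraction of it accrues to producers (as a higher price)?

Producer share = 9/34

For a small subsidy around the equilibrium, the benefit split depends on the relative slopes, which at a point are proportional to the elasticities.
Buyer share = εs/(εs + |εd|) = 2.5/(2.5 + 0.9) = 25/34; seller share = |εd|/(εs + |εd|) = 9/34.
So producers capture 9/34 of the subsidy.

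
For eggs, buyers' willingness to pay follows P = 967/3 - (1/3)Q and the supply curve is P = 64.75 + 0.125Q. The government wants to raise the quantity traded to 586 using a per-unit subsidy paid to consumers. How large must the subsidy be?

Required subsidy s = 11 per unit

At Q = 586, from the demand curve buyers pay Pb = 967/3 − (1/3)·586 = 127; from the supply curve sellers need Ps = 64.75 + 0.125·586 = 138.
The subsidy must fill the gap: s = Ps − Pb = 138 − 127 = 11.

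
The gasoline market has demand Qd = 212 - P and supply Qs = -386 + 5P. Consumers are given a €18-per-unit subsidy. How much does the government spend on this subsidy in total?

Pre-subsidy: 212 - P = -386 + 5P gives P* = 299/3, Q* = 337/3.
With the rebate, buyers effectively pay Pb = Ps − 18, where Ps is the price sellers receive.
Demand in terms of Ps becomes Qd = 212 − 1(Ps − 18) = 230 - Ps. Setting this equal to supply: 230 - Ps = -386 + 5Ps, so Ps = 308/3.
Buyers pay Pb = 308/3 − 18 = 254/3; Q' = -386 + 5·(308/3) = 382/3.
Government outlay = subsidy × quantity = 18 × 382/3 = 2292.

Government cost = €2292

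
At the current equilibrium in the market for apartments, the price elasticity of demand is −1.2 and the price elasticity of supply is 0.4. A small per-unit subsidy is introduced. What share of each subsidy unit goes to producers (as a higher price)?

For a small subsidy around the equilibrium, the benefit split depends on the relative slopes, which at a point are proportional to the elasticities.
Buyer share = εs/(εs + |εd|) = 0.4/(0.4 + 1.2) = 0.25; seller share = |εd|/(εs + |εd|) = 0.75.
So producers capture 0.75 of the subsidy.

Producer share = 0.75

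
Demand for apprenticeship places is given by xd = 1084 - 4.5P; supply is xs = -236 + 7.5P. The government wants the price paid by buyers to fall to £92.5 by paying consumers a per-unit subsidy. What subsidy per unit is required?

Required subsidy s = £28 per unit

At a buyer price of 92.5, quantity demanded is 1084 − 4.5·92.5 = 667.75.
Sellers supply 667.75 only when they receive Ps with -236 + 7.5·Ps = 667.75, i.e. Ps = 120.5.
s = Ps − Pb = 120.5 − 92.5 = 28.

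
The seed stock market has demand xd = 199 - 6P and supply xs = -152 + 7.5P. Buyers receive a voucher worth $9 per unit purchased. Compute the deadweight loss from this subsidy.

Deadweight loss = $135

Pre-subsidy: 199 - 6P = -152 + 7.5P gives P* = 26, x* = 43.
With the rebate, buyers effectively pay Pb = Ps − 9, where Ps is the price sellers receive.
Demand in terms of Ps becomes xd = 199 − 6(Ps − 9) = 253 - 6Ps. Setting this equal to supply: 253 - 6Ps = -152 + 7.5Ps, so Ps = 30.
Buyers pay Pb = 30 − 9 = 21; x' = -152 + 7.5·30 = 73.
The subsidy expands output by 73 − 43 = 30 past the efficient level; on those units the gap between marginal cost and willingness to pay runs from 0 up to 9.
DWL = ½ × 9 × 30 = 135.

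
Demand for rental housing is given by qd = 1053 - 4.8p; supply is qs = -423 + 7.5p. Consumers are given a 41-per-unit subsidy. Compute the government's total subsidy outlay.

Government cost = 24477

Pre-subsidy: 1053 - 4.8p = -423 + 7.5p gives p* = 120, q* = 477.
With the rebate, buyers effectively pay pb = ps − 41, where ps is the price sellers receive.
Demand in terms of ps becomes qd = 1053 − 4.8(ps − 41) = 1249.8 - 4.8ps. Setting this equal to supply: 1249.8 - 4.8ps = -423 + 7.5ps, so ps = 136.
Buyers pay pb = 136 − 41 = 95; q' = -423 + 7.5·136 = 597.
Government outlay = subsidy × quantity = 41 × 597 = 24477.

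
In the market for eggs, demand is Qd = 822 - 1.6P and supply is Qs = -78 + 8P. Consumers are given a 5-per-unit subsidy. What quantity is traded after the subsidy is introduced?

Pre-subsidy: 822 - 1.6P = -78 + 8P gives P* = 93.75, Q* = 672.
With the rebate, buyers effectively pay Pb = Ps − 5, where Ps is the price sellers receive.
Demand in terms of Ps becomes Qd = 822 − 1.6(Ps − 5) = 830 - 1.6Ps. Setting this equal to supply: 830 - 1.6Ps = -78 + 8Ps, so Ps = 1135/12.
Buyers pay Pb = 1135/12 − 5 = 1075/12; Q' = -78 + 8·(1135/12) = 2036/3.

Q' = 2036/3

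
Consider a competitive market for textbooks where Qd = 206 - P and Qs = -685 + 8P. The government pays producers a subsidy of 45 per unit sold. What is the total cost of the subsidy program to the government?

Pre-subsidy: 206 - P = -685 + 8P gives P* = 99, Q* = 107.
With the subsidy, sellers receive Ps = Pb + 45 for each unit, where Pb is the price buyers pay.
Supply in terms of Pb becomes Qs = -685 + 8(Pb + 45) = -325 + 8Pb. Setting this equal to demand: 206 - Pb = -325 + 8Pb, so Pb = 59.
Sellers receive Ps = 59 + 45 = 104; Q' = 206 − 1·59 = 147.
Government outlay = subsidy × quantity = 45 × 147 = 6615.

Government cost = 6615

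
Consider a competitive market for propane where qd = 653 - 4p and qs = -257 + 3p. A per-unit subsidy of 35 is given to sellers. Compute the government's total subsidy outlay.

Government cost = 6755

Pre-subsidy: 653 - 4p = -257 + 3p gives p* = 130, q* = 133.
With the subsidy, sellers receive ps = pb + 35 for each unit, where pb is the price buyers pay.
Supply in terms of pb becomes qs = -257 + 3(pb + 35) = -152 + 3pb. Setting this equal to demand: 653 - 4pb = -152 + 3pb, so pb = 115.
Sellers receive ps = 115 + 35 = 150; q' = 653 − 4·115 = 193.
Government outlay = subsidy × quantity = 35 × 193 = 6755.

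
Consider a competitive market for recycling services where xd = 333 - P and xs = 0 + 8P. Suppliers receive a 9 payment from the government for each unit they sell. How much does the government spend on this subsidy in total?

Government cost = 2736

Pre-subsidy: 333 - P = 0 + 8P gives P* = 37, x* = 296.
With the subsidy, sellers receive Ps = Pb + 9 for each unit, where Pb is the price buyers pay.
Supply in terms of Pb becomes xs = 0 + 8(Pb + 9) = 72 + 8Pb. Setting this equal to demand: 333 - Pb = 72 + 8Pb, so Pb = 29.
Sellers receive Ps = 29 + 9 = 38; x' = 333 − 1·29 = 304.
Government outlay = subsidy × quantity = 9 × 304 = 2736.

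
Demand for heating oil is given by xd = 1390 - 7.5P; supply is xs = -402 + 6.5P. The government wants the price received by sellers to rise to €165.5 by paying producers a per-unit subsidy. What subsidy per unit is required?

At a seller price of 165.5, quantity supplied is -402 + 6.5·165.5 = 673.75.
Buyers absorb 673.75 only when they pay Pb with 1390 − 7.5·Pb = 673.75, i.e. Pb = 95.5.
s = Ps − Pb = 165.5 − 95.5 = 70.

Required subsidy s = €70 per unit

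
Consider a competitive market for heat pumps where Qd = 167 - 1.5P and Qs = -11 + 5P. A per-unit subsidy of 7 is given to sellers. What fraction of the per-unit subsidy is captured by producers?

Producer share = 3/13

Pre-subsidy: 167 - 1.5P = -11 + 5P gives P* = 356/13, Q* = 1637/13.
With the subsidy, sellers receive Ps = Pb + 7 for each unit, where Pb is the price buyers pay.
Supply in terms of Pb becomes Qs = -11 + 5(Pb + 7) = 24 + 5Pb. Setting this equal to demand: 167 - 1.5Pb = 24 + 5Pb, so Pb = 22.
Sellers receive Ps = 22 + 7 = 29; Q' = 167 − 1.5·22 = 134.
Buyers' price falls by P* − Pb = 356/13 − 22 = 70/13; sellers' price rises by Ps − P* = 29 − 356/13 = 21/13.
So producers capture (21/13)/7 = 3/13 of each unit of subsidy.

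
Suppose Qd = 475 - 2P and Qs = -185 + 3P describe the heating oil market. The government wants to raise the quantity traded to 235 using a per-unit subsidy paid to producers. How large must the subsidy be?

Required subsidy s = 20 per unit

At Q = 235, invert demand for the buyer price: Pb = (475 − 235)/2 = 120; invert supply for the seller price: Ps = (235 − (-185))/3 = 140.
The subsidy must fill the gap: s = Ps − Pb = 140 − 120 = 20.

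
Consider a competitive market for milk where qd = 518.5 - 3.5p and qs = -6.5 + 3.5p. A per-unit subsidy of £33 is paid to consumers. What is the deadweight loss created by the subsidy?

Deadweight loss = £952.875

Pre-subsidy: 518.5 - 3.5p = -6.5 + 3.5p gives p* = 75, q* = 256.
With the rebate, buyers effectively pay pb = ps − 33, where ps is the price sellers receive.
Demand in terms of ps becomes qd = 518.5 − 3.5(ps − 33) = 634 - 3.5ps. Setting this equal to supply: 634 - 3.5ps = -6.5 + 3.5ps, so ps = 91.5.
Buyers pay pb = 91.5 − 33 = 58.5; q' = -6.5 + 3.5·91.5 = 313.75.
The subsidy expands output by 313.75 − 256 = 57.75 past the efficient level; on those units the gap between marginal cost and willingness to pay runs from 0 up to 33.
DWL = ½ × 33 × 57.75 = 952.875.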